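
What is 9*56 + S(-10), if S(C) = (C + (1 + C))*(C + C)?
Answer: 884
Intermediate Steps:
S(C) = 2*C*(1 + 2*C) (S(C) = (1 + 2*C)*(2*C) = 2*C*(1 + 2*C))
9*56 + S(-10) = 9*56 + 2*(-10)*(1 + 2*(-10)) = 504 + 2*(-10)*(1 - 20) = 504 + 2*(-10)*(-19) = 504 + 380 = 884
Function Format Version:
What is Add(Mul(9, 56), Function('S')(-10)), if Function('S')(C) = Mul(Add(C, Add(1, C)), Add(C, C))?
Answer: 884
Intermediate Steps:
Function('S')(C) = Mul(2, C, Add(1, Mul(2, C))) (Function('S')(C) = Mul(Add(1, Mul(2, C)), Mul(2, C)) = Mul(2, C, Add(1, Mul(2, C))))
Add(Mul(9, 56), Function('S')(-10)) = Add(Mul(9, 56), Mul(2, -10, Add(1, Mul(2, -10)))) = Add(504, Mul(2, -10, Add(1, -20))) = Add(504, Mul(2, -10, -19)) = Add(504, 380) = 884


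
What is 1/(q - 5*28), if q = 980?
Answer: 1/840 ≈ 0.0011905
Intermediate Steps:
1/(q - 5*28) = 1/(980 - 5*28) = 1/(980 - 140) = 1/840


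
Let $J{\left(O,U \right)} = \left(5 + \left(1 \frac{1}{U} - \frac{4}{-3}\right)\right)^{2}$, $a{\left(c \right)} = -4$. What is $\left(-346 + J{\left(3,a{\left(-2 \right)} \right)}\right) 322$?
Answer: $- \frac{7163695}{72} \approx -99496.0$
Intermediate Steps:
$J{\left(O,U \right)} = \left(\frac{19}{3} + \frac{1}{U}\right)^{2}$ ($J{\left(O,U \right)} = \left(5 + \left(\frac{1}{U} - - \frac{4}{3}\right)\right)^{2} = \left(5 + \left(\frac{1}{U} + \frac{4}{3}\right)\right)^{2} = \left(5 + \left(\frac{4}{3} + \frac{1}{U}\right)\right)^{2} = \left(\frac{19}{3} + \frac{1}{U}\right)^{2}$)
$\left(-346 + J{\left(3,a{\left(-2 \right)} \right)}\right) 322 = \left(-346 + \frac{\left(3 + 19 \left(-4\right)\right)^{2}}{9 \cdot 16}\right) 322 = \left(-346 + \frac{1}{9} \cdot \frac{1}{16} \left(3 - 76\right)^{2}\right) 322 = \left(-346 + \frac{1}{9} \cdot \frac{1}{16} \left(-73\right)^{2}\right) 322 = \left(-346 + \frac{1}{9} \cdot \frac{1}{16} \cdot 5329\right) 322 = \left(-346 + \frac{5329}{144}\right) 322 = \left(- \frac{44495}{144}\right) 322 = - \frac{7163695}{72}$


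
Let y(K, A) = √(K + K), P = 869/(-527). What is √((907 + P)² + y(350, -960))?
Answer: √(227643494400 + 2777290*√7)/527 ≈ 905.37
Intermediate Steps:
P = -869/527 (P = 869*(-1/527) = -869/527 ≈ -1.6490)
y(K, A) = √2*√K (y(K, A) = √(2*K) = √2*√K)
√((907 + P)² + y(350, -960)) = √((907 - 869/527)² + √2*√350) = √((477120/527)² + √2*(5*√14)) = √(227643494400/277729 + 10*√7)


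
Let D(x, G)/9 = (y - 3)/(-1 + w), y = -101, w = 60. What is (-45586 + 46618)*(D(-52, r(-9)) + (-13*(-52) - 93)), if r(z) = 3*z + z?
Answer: 34531752/59 ≈ 5.8528e+5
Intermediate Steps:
r(z) = 4*z
D(x, G) = -936/59 (D(x, G) = 9*((-101 - 3)/(-1 + 60)) = 9*(-104/59) = -936/59)
(-45586 + 46618)*(D(-52, r(-9)) + (-13*(-52) - 93)) = (-45586 + 46618)*(-936/59 + (-13*(-52) - 93)) = 1032*(-936/59 + (676 - 93)) = 1032*(-936/59 + 583) = 1032*(33461/59) = 34531752/59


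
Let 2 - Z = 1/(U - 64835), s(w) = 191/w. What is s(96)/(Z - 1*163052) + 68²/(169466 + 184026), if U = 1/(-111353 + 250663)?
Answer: 54427089420620630111/4164685271628527751040 ≈ 0.013069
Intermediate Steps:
U = 1/139310 ≈ 7.1782e-6
Z = 18064467008/9032163849 (Z = 2 - 1/(1/139310 - 64835) = 2 - 1/(-9032163849/139310) = 2 - 1*(-139310/9032163849) = 2 + 139310/9032163849 = 18064467008/9032163849 ≈ 2.0000)
s(96)/(Z - 1*163052) + 68²/(169466 + 184026) = (191/96)/(18064467008/9032163849 - 1*163052) + 68²/(169466 + 184026) = (191*(1/96))/(18064467008/9032163849 - 163052) + 4624/353492 = 191/(96*(-1472694315440140/9032163849)) + 4624*(1/353492) = (191/96)*(-9032163849/1472694315440140) + 1156/88373 = -575047765053/47126218094084480 + 1156/88373 = 54427089420620630111/4164685271628527751040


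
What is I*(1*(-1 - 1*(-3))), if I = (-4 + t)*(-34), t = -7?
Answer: 748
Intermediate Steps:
I = 374 (I = (-4 - 7)*(-34) = -11*(-34) = 374)
I*(1*(-1 - 1*(-3))) = 374*(1*(-1 - 1*(-3))) = 374*(1*(-1 + 3)) = 374*(1*2) = 374*2 = 748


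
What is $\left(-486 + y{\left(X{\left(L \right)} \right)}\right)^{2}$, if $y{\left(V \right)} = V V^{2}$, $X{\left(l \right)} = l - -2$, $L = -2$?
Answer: $236196$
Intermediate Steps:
$X{\left(l \right)} = 2 + l$ ($X{\left(l \right)} = l + 2 = 2 + l$)
$y{\left(V \right)} = V^{3}$
$\left(-486 + y{\left(X{\left(L \right)} \right)}\right)^{2} = \left(-486 + \left(2 - 2\right)^{3}\right)^{2} = \left(-486 + 0^{3}\right)^{2} = \left(-486 + 0\right)^{2} = \left(-486\right)^{2} = 236196$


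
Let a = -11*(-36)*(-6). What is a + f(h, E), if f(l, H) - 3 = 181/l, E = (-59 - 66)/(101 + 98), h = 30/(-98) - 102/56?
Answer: -1025017/417 ≈ -2458.1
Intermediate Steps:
a = -2376 (a = 396*(-6) = -2376)
h = -417/196 (h = 30*(-1/98) - 102*1/56 = -15/49 - 51/28 = -417/196 ≈ -2.1276)
E = -125/199 ≈ -0.62814
f(l, H) = 3 + 181/l
a + f(h, E) = -2376 + (3 + 181/(-417/196)) = -2376 + (3 + 181*(-196/417)) = -2376 + (3 - 35476/417) = -2376 - 34225/417 = -1025017/417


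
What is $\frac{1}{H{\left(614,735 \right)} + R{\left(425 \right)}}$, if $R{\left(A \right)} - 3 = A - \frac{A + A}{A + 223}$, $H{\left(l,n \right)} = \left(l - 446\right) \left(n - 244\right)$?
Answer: $\frac{324}{26864359} \approx 1.2061 \cdot 10^{-5}$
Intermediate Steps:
$H{\left(l,n \right)} = \left(-446 + l\right) \left(-244 + n\right)$
$R{\left(A \right)} = 3 + A - \frac{2 A}{223 + A}$ ($R{\left(A \right)} = 3 + \left(A - \frac{A + A}{A + 223}\right) = 3 + \left(A - \frac{2 A}{223 + A}\right) = 3 + A - \frac{2 A}{223 + A}$)
$\frac{1}{H{\left(614,735 \right)} + R{\left(425 \right)}} = \frac{1}{\left(108824 - 327810 - 149816 + 614 \cdot 735\right) + \frac{669 + 425^{2} + 224 \cdot 425}{223 + 425}} = \frac{1}{\left(108824 - 327810 - 149816 + 451290\right) + \frac{669 + 180625 + 95200}{648}} = \frac{1}{82488 + \frac{1}{648} \cdot 276494} = \frac{1}{82488 + \frac{138247}{324}} = \frac{1}{\frac{26864359}{324}} = \frac{324}{26864359}$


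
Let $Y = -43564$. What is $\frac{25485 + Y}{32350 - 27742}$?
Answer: $- \frac{18079}{4608} \approx -3.9234$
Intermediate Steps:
$\frac{25485 + Y}{32350 - 27742} = \frac{25485 - 43564}{32350 - 27742} = - \frac{18079}{4608}$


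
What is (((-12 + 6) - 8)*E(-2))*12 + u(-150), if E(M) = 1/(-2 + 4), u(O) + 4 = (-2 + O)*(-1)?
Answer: 64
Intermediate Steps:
u(O) = -2 - O (u(O) = -4 + (-2 + O)*(-1) = -4 + (2 - O) = -2 - O)
E(M) = ½ (E(M) = 1/2 = ½)
(((-12 + 6) - 8)*E(-2))*12 + u(-150) = (((-12 + 6) - 8)*(½))*12 + (-2 - 1*(-150)) = ((-6 - 8)*(½))*12 + (-2 + 150) = -14*½*12 + 148 = -7*12 + 148 = -84 + 148 = 64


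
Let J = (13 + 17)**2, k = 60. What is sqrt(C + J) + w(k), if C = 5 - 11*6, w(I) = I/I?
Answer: 1 + sqrt(839) ≈ 29.965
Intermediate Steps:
J = 900 (J = 30**2 = 900)
w(I) = 1
C = -61 (C = 5 - 66 = -61)
sqrt(C + J) + w(k) = sqrt(-61 + 900) + 1 = sqrt(839) + 1 = 1 + sqrt(839)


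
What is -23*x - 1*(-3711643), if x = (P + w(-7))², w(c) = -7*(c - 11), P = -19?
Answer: 3448316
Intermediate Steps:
w(c) = 77 - 7*c (w(c) = -7*(-11 + c) = 77 - 7*c)
x = 11449 (x = (-19 + (77 - 7*(-7)))² = (-19 + (77 + 49))² = (-19 + 126)² = 107² = 11449)
-23*x - 1*(-3711643) = -23*11449 - 1*(-3711643) = -263327 + 3711643 = 3448316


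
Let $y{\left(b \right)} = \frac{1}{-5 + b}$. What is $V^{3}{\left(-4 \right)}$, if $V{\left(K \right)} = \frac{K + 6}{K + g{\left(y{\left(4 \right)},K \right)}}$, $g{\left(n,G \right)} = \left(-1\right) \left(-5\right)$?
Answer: $8$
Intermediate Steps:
$g{\left(n,G \right)} = 5$
$V{\left(K \right)} = \frac{6 + K}{5 + K}$ ($V{\left(K \right)} = \frac{K + 6}{K + 5} = \frac{6 + K}{5 + K}$)
$V^{3}{\left(-4 \right)} = \left(\frac{6 - 4}{5 - 4}\right)^{3} = \left(1^{-1} \cdot 2\right)^{3} = \left(1 \cdot 2\right)^{3} = 2^{3} = 8$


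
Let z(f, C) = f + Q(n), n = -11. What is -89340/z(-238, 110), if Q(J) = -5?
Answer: 29780/81 ≈ 367.65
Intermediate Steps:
z(f, C) = -5 + f (z(f, C) = f - 5 = -5 + f)
-89340/z(-238, 110) = -89340/(-5 - 238) = -89340/(-243) = -89340*(-1/243) = 29780/81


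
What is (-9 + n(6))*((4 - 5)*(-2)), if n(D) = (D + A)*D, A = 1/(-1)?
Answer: 42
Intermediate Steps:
A = -1
n(D) = D*(-1 + D) (n(D) = (D - 1)*D = (-1 + D)*D = D*(-1 + D))
(-9 + n(6))*((4 - 5)*(-2)) = (-9 + 6*(-1 + 6))*((4 - 5)*(-2)) = (-9 + 6*5)*(-1*(-2)) = (-9 + 30)*2 = 21*2 = 42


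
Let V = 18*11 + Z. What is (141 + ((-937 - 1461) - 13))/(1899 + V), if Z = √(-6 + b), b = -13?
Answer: -2380095/2198714 + 1135*I*√19/2198714 ≈ -1.0825 + 0.0022501*I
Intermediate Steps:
Z = I*√19 (Z = √(-6 - 13) = √(-19) = I*√19 ≈ 4.3589*I)
V = 198 + I*√19 (V = 18*11 + I*√19 = 198 + I*√19 ≈ 198.0 + 4.3589*I)
(141 + ((-937 - 1461) - 13))/(1899 + V) = (141 + ((-937 - 1461) - 13))/(1899 + (198 + I*√19)) = (141 + (-2398 - 13))/(2097 + I*√19) = (141 - 2411)/(2097 + I*√19) = -2270/(2097 + I*√19)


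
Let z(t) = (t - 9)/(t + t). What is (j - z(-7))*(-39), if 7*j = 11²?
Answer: -4407/7 ≈ -629.57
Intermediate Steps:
z(t) = (-9 + t)/(2*t) (z(t) = (-9 + t)/((2*t)) = (-9 + t)*(1/(2*t)) = (-9 + t)/(2*t))
j = 121/7 (j = (⅐)*11² = (⅐)*121 = 121/7 ≈ 17.286)
(j - z(-7))*(-39) = (121/7 - (-9 - 7)/(2*(-7)))*(-39) = (121/7 - (-1)*(-16)/(2*7))*(-39) = (121/7 - 1*8/7)*(-39) = (121/7 - 8/7)*(-39) = (113/7)*(-39) = -4407/7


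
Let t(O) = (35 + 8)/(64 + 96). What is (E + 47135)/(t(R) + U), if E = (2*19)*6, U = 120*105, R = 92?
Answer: 7578080/2016043 ≈ 3.7589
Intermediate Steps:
U = 12600
t(O) = 43/160
E = 228 (E = 38*6 = 228)
(E + 47135)/(t(R) + U) = (228 + 47135)/(43/160 + 12600) = 47363/(2016043/160) = 47363*(160/2016043) = 7578080/2016043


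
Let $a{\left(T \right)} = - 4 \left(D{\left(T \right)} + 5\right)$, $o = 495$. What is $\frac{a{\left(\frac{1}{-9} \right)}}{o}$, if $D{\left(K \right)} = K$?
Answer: $- \frac{16}{405} \approx -0.039506$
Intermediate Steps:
$a{\left(T \right)} = -20 - 4 T$ ($a{\left(T \right)} = - 4 \left(T + 5\right) = - 4 \left(5 + T\right) = -20 - 4 T$)
$\frac{a{\left(\frac{1}{-9} \right)}}{o} = \frac{-20 - \frac{4}{-9}}{495} = \left(-20 - - \frac{4}{9}\right) \frac{1}{495} = \left(-20 + \frac{4}{9}\right) \frac{1}{495} = \left(- \frac{176}{9}\right) \frac{1}{495} = - \frac{16}{405}$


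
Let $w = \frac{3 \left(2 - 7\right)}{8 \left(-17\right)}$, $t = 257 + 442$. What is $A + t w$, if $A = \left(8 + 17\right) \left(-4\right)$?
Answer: $- \frac{3115}{136} \approx -22.904$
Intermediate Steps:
$A = -100$ ($A = 25 \left(-4\right) = -100$)
$t = 699$
$w = \frac{15}{136}$ ($w = \frac{3 \left(-5\right)}{-136} = \left(-15\right) \left(- \frac{1}{136}\right) = \frac{15}{136} \approx 0.11029$)
$A + t w = -100 + 699 \cdot \frac{15}{136} = -100 + \frac{10485}{136} = - \frac{3115}{136}$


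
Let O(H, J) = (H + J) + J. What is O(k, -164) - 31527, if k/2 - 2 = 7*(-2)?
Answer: -31879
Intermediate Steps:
k = -24 (k = 4 + 2*(7*(-2)) = 4 + 2*(-14) = 4 - 28 = -24)
O(H, J) = H + 2*J
O(k, -164) - 31527 = (-24 + 2*(-164)) - 31527 = (-24 - 328) - 31527 = -352 - 31527 = -31879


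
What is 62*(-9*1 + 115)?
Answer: 6572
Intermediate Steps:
62*(-9*1 + 115) = 62*(-9 + 115) = 62*106 = 6572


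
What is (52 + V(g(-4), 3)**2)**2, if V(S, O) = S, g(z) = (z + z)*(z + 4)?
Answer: 2704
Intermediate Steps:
g(z) = 2*z*(4 + z) (g(z) = (2*z)*(4 + z) = 2*z*(4 + z))
(52 + V(g(-4), 3)**2)**2 = (52 + (2*(-4)*(4 - 4))**2)**2 = (52 + (2*(-4)*0)**2)**2 = (52 + 0**2)**2 = (52 + 0)**2 = 52**2 = 2704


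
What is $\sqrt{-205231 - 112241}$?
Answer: $4 i \sqrt{19842} \approx 563.45 i$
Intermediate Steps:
$\sqrt{-205231 - 112241} = \sqrt{-317472} = 4 i \sqrt{19842}$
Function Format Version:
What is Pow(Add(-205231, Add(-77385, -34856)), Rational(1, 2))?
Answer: Mul(4, I, Pow(19842, Rational(1, 2))) ≈ Mul(563.45, I)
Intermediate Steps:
Pow(Add(-205231, Add(-77385, -34856)), Rational(1, 2)) = Pow(Add(-205231, -112241), Rational(1, 2)) = Pow(-317472, Rational(1, 2)) = Mul(4, I, Pow(19842, Rational(1, 2)))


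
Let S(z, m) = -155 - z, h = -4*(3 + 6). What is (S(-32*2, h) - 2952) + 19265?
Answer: 16222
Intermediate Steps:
h = -36 (h = -4*9 = -36)
(S(-32*2, h) - 2952) + 19265 = ((-155 - (-32)*2) - 2952) + 19265 = ((-155 - 1*(-64)) - 2952) + 19265 = ((-155 + 64) - 2952) + 19265 = (-91 - 2952) + 19265 = -3043 + 19265 = 16222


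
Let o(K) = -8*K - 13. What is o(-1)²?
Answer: 25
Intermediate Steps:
o(K) = -13 - 8*K
o(-1)² = (-13 - 8*(-1))² = (-13 + 8)² = (-5)² = 25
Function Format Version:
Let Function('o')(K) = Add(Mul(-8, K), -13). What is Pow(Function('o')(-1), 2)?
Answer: 25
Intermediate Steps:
Function('o')(K) = Add(-13, Mul(-8, K))
Pow(Function('o')(-1), 2) = Pow(Add(-13, Mul(-8, -1)), 2) = Pow(Add(-13, 8), 2) = Pow(-5, 2) = 25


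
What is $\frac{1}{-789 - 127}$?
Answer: $- \frac{1}{916} \approx -0.0010917$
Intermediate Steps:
$\frac{1}{-789 - 127} = \frac{1}{-916} = - \frac{1}{916}$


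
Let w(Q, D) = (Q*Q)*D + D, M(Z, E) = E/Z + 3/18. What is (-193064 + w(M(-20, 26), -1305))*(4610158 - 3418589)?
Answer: -1168006914594/5 ≈ -2.3360e+11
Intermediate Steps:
M(Z, E) = ⅙ + E/Z (M(Z, E) = E/Z + 3*(1/18) = E/Z + ⅙ = ⅙ + E/Z)
w(Q, D) = D + D*Q² (w(Q, D) = Q²*D + D = D*Q² + D = D + D*Q²)
(-193064 + w(M(-20, 26), -1305))*(4610158 - 3418589) = (-193064 - 1305*(1 + ((26 + (⅙)*(-20))/(-20))²))*(4610158 - 3418589) = (-193064 - 1305*(1 + (-(26 - 10/3)/20)²))*1191569 = (-193064 - 1305*(1 + (-1/20*68/3)²))*1191569 = (-193064 - 1305*(1 + (-17/15)²))*1191569 = (-193064 - 1305*(1 + 289/225))*1191569 = (-193064 - 1305*514/225)*1191569 = (-193064 - 14906/5)*1191569 = -980226/5*1191569 = -1168006914594/5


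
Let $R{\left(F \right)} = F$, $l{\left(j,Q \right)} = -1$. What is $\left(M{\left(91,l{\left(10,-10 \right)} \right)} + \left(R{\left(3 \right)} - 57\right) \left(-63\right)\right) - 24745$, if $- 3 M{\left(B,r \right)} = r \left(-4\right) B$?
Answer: $- \frac{64393}{3} \approx -21464.0$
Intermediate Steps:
$M{\left(B,r \right)} = \frac{4 B r}{3}$ ($M{\left(B,r \right)} = - \frac{r \left(-4\right) B}{3} = - \frac{- 4 r B}{3} = - \frac{\left(-4\right) B r}{3} = \frac{4 B r}{3}$)
$\left(M{\left(91,l{\left(10,-10 \right)} \right)} + \left(R{\left(3 \right)} - 57\right) \left(-63\right)\right) - 24745 = \left(\frac{4}{3} \cdot 91 \left(-1\right) + \left(3 - 57\right) \left(-63\right)\right) - 24745 = \left(- \frac{364}{3} - -3402\right) - 24745 = \left(- \frac{364}{3} + 3402\right) - 24745 = \frac{9842}{3} - 24745 = - \frac{64393}{3}$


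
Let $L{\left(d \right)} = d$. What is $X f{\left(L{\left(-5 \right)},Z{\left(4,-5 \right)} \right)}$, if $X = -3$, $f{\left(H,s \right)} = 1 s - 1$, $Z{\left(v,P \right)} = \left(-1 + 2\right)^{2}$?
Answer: $0$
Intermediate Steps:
$Z{\left(v,P \right)} = 1$ ($Z{\left(v,P \right)} = 1^{2} = 1$)
$f{\left(H,s \right)} = -1 + s$ ($f{\left(H,s \right)} = s - 1 = -1 + s$)
$X f{\left(L{\left(-5 \right)},Z{\left(4,-5 \right)} \right)} = - 3 \left(-1 + 1\right) = \left(-3\right) 0 = 0$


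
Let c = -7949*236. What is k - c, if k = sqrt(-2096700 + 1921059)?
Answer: 1875964 + I*sqrt(175641) ≈ 1.876e+6 + 419.1*I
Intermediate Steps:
c = -1875964
k = I*sqrt(175641) (k = sqrt(-175641) = I*sqrt(175641) ≈ 419.1*I)
k - c = I*sqrt(175641) - 1*(-1875964) = I*sqrt(175641) + 1875964 = 1875964 + I*sqrt(175641)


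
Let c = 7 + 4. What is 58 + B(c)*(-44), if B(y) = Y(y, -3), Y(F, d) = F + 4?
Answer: -602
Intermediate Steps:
c = 11
Y(F, d) = 4 + F
B(y) = 4 + y
58 + B(c)*(-44) = 58 + (4 + 11)*(-44) = 58 + 15*(-44) = 58 - 660 = -602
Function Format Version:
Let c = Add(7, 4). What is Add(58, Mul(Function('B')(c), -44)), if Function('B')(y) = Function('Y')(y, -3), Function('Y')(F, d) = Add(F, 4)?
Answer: -602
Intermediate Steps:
c = 11
Function('Y')(F, d) = Add(4, F)
Function('B')(y) = Add(4, y)
Add(58, Mul(Function('B')(c), -44)) = Add(58, Mul(Add(4, 11), -44)) = Add(58, Mul(15, -44)) = Add(58, -660) = -602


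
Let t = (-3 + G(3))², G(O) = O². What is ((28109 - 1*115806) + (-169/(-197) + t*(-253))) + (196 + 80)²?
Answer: -4063744/197 ≈ -20628.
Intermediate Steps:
t = 36 (t = (-3 + 3²)² = (-3 + 9)² = 6² = 36)
((28109 - 1*115806) + (-169/(-197) + t*(-253))) + (196 + 80)² = ((28109 - 1*115806) + (-169/(-197) + 36*(-253))) + (196 + 80)² = ((28109 - 115806) + (-169*(-1/197) - 9108)) + 276² = (-87697 + (169/197 - 9108)) + 76176 = (-87697 - 1794107/197) + 76176 = -19070416/197 + 76176 = -4063744/197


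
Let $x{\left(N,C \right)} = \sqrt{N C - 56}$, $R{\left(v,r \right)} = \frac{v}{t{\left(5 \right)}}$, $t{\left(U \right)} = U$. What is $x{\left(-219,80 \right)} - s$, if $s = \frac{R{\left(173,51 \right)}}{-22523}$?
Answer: $\frac{173}{112615} + 26 i \sqrt{26} \approx 0.0015362 + 132.57 i$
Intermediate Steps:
$R{\left(v,r \right)} = \frac{v}{5}$
$x{\left(N,C \right)} = \sqrt{-56 + C N}$ ($x{\left(N,C \right)} = \sqrt{C N - 56} = \sqrt{-56 + C N}$)
$s = - \frac{173}{112615}$ ($s = \frac{\frac{1}{5} \cdot 173}{-22523} = \frac{173}{5} \left(- \frac{1}{22523}\right) = - \frac{173}{112615} \approx -0.0015362$)
$x{\left(-219,80 \right)} - s = \sqrt{-56 + 80 \left(-219\right)} - - \frac{173}{112615} = \sqrt{-56 - 17520} + \frac{173}{112615} = \sqrt{-17576} + \frac{173}{112615} = 26 i \sqrt{26} + \frac{173}{112615} = \frac{173}{112615} + 26 i \sqrt{26}$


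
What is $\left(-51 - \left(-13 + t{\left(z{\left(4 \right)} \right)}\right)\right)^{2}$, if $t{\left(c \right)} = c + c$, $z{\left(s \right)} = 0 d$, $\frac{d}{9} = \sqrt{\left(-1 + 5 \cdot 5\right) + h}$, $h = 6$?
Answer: $1444$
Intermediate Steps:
$d = 9 \sqrt{30}$ ($d = 9 \sqrt{\left(-1 + 5 \cdot 5\right) + 6} = 9 \sqrt{\left(-1 + 25\right) + 6} = 9 \sqrt{24 + 6} = 9 \sqrt{30} \approx 49.295$)
$z{\left(s \right)} = 0$ ($z{\left(s \right)} = 0 \cdot 9 \sqrt{30} = 0$)
$t{\left(c \right)} = 2 c$
$\left(-51 - \left(-13 + t{\left(z{\left(4 \right)} \right)}\right)\right)^{2} = \left(-51 + \left(13 - 2 \cdot 0\right)\right)^{2} = \left(-51 + \left(13 - 0\right)\right)^{2} = \left(-51 + \left(13 + 0\right)\right)^{2} = \left(-51 + 13\right)^{2} = \left(-38\right)^{2} = 1444$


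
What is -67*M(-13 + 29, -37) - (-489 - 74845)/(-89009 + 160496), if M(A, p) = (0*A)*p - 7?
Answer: 33602737/71487 ≈ 470.05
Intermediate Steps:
M(A, p) = -7 (M(A, p) = 0*p - 7 = 0 - 7 = -7)
-67*M(-13 + 29, -37) - (-489 - 74845)/(-89009 + 160496) = -67*(-7) - (-489 - 74845)/(-89009 + 160496) = 469 - (-75334)/71487 = 469 - 1*(-75334/71487) = 469 + 75334/71487 = 33602737/71487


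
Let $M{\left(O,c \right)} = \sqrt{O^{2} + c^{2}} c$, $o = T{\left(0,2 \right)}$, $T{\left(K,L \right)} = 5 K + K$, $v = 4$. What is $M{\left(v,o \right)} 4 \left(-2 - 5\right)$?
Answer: $0$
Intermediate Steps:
$T{\left(K,L \right)} = 6 K$
$o = 0$ ($o = 6 \cdot 0 = 0$)
$M{\left(O,c \right)} = c \sqrt{O^{2} + c^{2}}$
$M{\left(v,o \right)} 4 \left(-2 - 5\right) = 0 \sqrt{4^{2} + 0^{2}} \cdot 4 \left(-2 - 5\right) = 0 \sqrt{16 + 0} \cdot 4 \left(-7\right) = 0 \sqrt{16} \left(-28\right) = 0 \cdot 4 \left(-28\right) = 0 \left(-28\right) = 0$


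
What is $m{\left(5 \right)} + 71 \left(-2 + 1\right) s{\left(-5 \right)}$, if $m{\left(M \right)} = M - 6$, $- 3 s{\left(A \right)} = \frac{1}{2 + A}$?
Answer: $- \frac{80}{9} \approx -8.8889$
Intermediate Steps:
$s{\left(A \right)} = - \frac{1}{3 \left(2 + A\right)}$
$m{\left(M \right)} = -6 + M$
$m{\left(5 \right)} + 71 \left(-2 + 1\right) s{\left(-5 \right)} = \left(-6 + 5\right) + 71 \left(-2 + 1\right) \left(- \frac{1}{6 + 3 \left(-5\right)}\right) = -1 + 71 \left(- \frac{-1}{6 - 15}\right) = -1 + 71 \left(- \frac{-1}{-9}\right) = -1 + 71 \left(- \frac{\left(-1\right) \left(-1\right)}{9}\right) = -1 + 71 \left(\left(-1\right) \frac{1}{9}\right) = -1 + 71 \left(- \frac{1}{9}\right) = -1 - \frac{71}{9} = - \frac{80}{9}$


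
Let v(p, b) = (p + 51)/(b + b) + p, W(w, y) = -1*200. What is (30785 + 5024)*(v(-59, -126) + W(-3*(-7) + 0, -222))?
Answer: -584223835/63 ≈ -9.2734e+6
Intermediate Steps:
W(w, y) = -200
v(p, b) = p + (51 + p)/(2*b) (v(p, b) = (51 + p)/((2*b)) + p = (51 + p)*(1/(2*b)) + p = (51 + p)/(2*b) + p = p + (51 + p)/(2*b))
(30785 + 5024)*(v(-59, -126) + W(-3*(-7) + 0, -222)) = (30785 + 5024)*((½)*(51 - 59 + 2*(-126)*(-59))/(-126) - 200) = 35809*((½)*(-1/126)*(51 - 59 + 14868) - 200) = 35809*((½)*(-1/126)*14860 - 200) = 35809*(-3715/63 - 200) = 35809*(-16315/63) = -584223835/63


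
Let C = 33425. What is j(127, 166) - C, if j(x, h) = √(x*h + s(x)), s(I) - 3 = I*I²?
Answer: -33425 + 2*√517367 ≈ -31986.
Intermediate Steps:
s(I) = 3 + I³ (s(I) = 3 + I*I² = 3 + I³)
j(x, h) = √(3 + x³ + h*x) (j(x, h) = √(x*h + (3 + x³)) = √(h*x + (3 + x³)) = √(3 + x³ + h*x))
j(127, 166) - C = √(3 + 127³ + 166*127) - 1*33425 = √(3 + 2048383 + 21082) - 33425 = √2069468 - 33425 = 2*√517367 - 33425 = -33425 + 2*√517367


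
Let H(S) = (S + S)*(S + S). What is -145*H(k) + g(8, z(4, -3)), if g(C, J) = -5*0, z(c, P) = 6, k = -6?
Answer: -20880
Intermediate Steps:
g(C, J) = 0
H(S) = 4*S² (H(S) = (2*S)*(2*S) = 4*S²)
-145*H(k) + g(8, z(4, -3)) = -580*(-6)² + 0 = -580*36 + 0 = -145*144 + 0 = -20880 + 0 = -20880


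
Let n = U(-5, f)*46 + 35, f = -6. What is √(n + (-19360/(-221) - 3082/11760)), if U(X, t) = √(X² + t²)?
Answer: √(1054024398570 + 396315410400*√61)/92820 ≈ 21.946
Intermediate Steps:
n = 35 + 46*√61 (n = √((-5)² + (-6)²)*46 + 35 = √(25 + 36)*46 + 35 = √61*46 + 35 = 46*√61 + 35 = 35 + 46*√61 ≈ 394.27)
√(n + (-19360/(-221) - 3082/11760)) = √((35 + 46*√61) + (-19360/(-221) - 3082/11760)) = √((35 + 46*√61) + (-19360*(-1/221) - 3082*1/11760)) = √((35 + 46*√61) + (19360/221 - 1541/5880)) = √((35 + 46*√61) + 113496239/1299480) = √(158978039/1299480 + 46*√61)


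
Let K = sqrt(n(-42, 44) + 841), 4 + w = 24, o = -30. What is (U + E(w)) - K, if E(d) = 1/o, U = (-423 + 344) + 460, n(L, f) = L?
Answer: 11429/30 - sqrt(799) ≈ 352.70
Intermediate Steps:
w = 20 (w = -4 + 24 = 20)
U = 381 (U = -79 + 460 = 381)
E(d) = -1/30 (E(d) = 1/(-30) = -1/30)
K = sqrt(799) (K = sqrt(-42 + 841) = sqrt(799) ≈ 28.267)
(U + E(w)) - K = (381 - 1/30) - sqrt(799) = 11429/30 - sqrt(799)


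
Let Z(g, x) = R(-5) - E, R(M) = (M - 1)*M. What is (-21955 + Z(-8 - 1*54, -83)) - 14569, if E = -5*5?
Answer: -36469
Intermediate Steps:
E = -25
R(M) = M*(-1 + M) (R(M) = (-1 + M)*M = M*(-1 + M))
Z(g, x) = 55 (Z(g, x) = -5*(-1 - 5) - 1*(-25) = -5*(-6) + 25 = 30 + 25 = 55)
(-21955 + Z(-8 - 1*54, -83)) - 14569 = (-21955 + 55) - 14569 = -21900 - 14569 = -36469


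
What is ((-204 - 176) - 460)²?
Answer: 705600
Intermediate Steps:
((-204 - 176) - 460)² = (-380 - 460)² = (-840)² = 705600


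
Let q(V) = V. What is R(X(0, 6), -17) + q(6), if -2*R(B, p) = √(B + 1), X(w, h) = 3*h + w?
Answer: 6 - √19/2 ≈ 3.8205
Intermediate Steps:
X(w, h) = w + 3*h
R(B, p) = -√(1 + B)/2 (R(B, p) = -√(B + 1)/2 = -√(1 + B)/2)
R(X(0, 6), -17) + q(6) = -√(1 + (0 + 3*6))/2 + 6 = -√(1 + (0 + 18))/2 + 6 = -√(1 + 18)/2 + 6 = -√19/2 + 6 = 6 - √19/2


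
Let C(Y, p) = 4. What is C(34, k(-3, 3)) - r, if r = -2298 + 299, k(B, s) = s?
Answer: 2003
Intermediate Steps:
r = -1999
C(34, k(-3, 3)) - r = 4 - 1*(-1999) = 4 + 1999 = 2003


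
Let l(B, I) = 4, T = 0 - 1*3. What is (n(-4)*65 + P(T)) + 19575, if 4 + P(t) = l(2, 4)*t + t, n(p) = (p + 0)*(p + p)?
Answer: 21636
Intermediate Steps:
T = -3 (T = 0 - 3 = -3)
n(p) = 2*p² (n(p) = p*(2*p) = 2*p²)
P(t) = -4 + 5*t (P(t) = -4 + (4*t + t) = -4 + 5*t)
(n(-4)*65 + P(T)) + 19575 = ((2*(-4)²)*65 + (-4 + 5*(-3))) + 19575 = ((2*16)*65 + (-4 - 15)) + 19575 = (32*65 - 19) + 19575 = (2080 - 19) + 19575 = 2061 + 19575 = 21636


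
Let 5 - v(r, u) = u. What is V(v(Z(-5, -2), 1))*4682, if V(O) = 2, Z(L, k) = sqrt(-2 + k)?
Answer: 9364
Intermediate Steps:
v(r, u) = 5 - u
V(v(Z(-5, -2), 1))*4682 = 2*4682 = 9364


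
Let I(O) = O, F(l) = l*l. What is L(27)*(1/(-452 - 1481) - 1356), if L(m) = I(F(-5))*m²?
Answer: -47770440525/1933 ≈ -2.4713e+7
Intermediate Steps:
F(l) = l²
L(m) = 25*m² (L(m) = (-5)²*m² = 25*m²)
L(27)*(1/(-452 - 1481) - 1356) = (25*27²)*(1/(-452 - 1481) - 1356) = (25*729)*(1/(-1933) - 1356) = 18225*(-1/1933 - 1356) = 18225*(-2621149/1933) = -47770440525/1933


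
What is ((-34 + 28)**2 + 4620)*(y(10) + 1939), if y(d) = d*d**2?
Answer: 13683984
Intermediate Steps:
y(d) = d**3
((-34 + 28)**2 + 4620)*(y(10) + 1939) = ((-34 + 28)**2 + 4620)*(10**3 + 1939) = ((-6)**2 + 4620)*(1000 + 1939) = (36 + 4620)*2939 = 4656*2939 = 13683984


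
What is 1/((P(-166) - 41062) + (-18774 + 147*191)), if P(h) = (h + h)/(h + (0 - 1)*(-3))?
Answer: -163/5176385 ≈ -3.1489e-5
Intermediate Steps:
P(h) = 2*h/(3 + h) (P(h) = (2*h)/(h - 1*(-3)) = (2*h)/(h + 3) = (2*h)/(3 + h) = 2*h/(3 + h))
1/((P(-166) - 41062) + (-18774 + 147*191)) = 1/((2*(-166)/(3 - 166) - 41062) + (-18774 + 147*191)) = 1/((2*(-166)/(-163) - 41062) + (-18774 + 28077)) = 1/((2*(-166)*(-1/163) - 41062) + 9303) = 1/((332/163 - 41062) + 9303) = 1/(-6692774/163 + 9303) = 1/(-5176385/163) = -163/5176385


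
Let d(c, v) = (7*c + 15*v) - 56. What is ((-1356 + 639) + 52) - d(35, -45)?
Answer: -179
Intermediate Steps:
d(c, v) = -56 + 7*c + 15*v
((-1356 + 639) + 52) - d(35, -45) = ((-1356 + 639) + 52) - (-56 + 7*35 + 15*(-45)) = (-717 + 52) - (-56 + 245 - 675) = -665 - 1*(-486) = -665 + 486 = -179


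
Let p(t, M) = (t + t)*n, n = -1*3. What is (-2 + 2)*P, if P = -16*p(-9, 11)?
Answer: 0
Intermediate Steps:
n = -3
p(t, M) = -6*t (p(t, M) = (t + t)*(-3) = (2*t)*(-3) = -6*t)
P = -864 (P = -(-96)*(-9) = -16*54 = -864)
(-2 + 2)*P = (-2 + 2)*(-864) = 0*(-864) = 0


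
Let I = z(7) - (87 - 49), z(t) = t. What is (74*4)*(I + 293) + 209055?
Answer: 286607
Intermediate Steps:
I = -31 (I = 7 - (87 - 49) = 7 - 1*38 = 7 - 38 = -31)
(74*4)*(I + 293) + 209055 = (74*4)*(-31 + 293) + 209055 = 296*262 + 209055 = 77552 + 209055 = 286607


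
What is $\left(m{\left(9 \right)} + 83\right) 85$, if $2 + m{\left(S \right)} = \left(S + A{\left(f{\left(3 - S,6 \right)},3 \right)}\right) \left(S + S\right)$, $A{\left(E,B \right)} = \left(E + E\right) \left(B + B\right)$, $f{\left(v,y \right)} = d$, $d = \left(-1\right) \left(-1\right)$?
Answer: $39015$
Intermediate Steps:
$d = 1$
$f{\left(v,y \right)} = 1$
$A{\left(E,B \right)} = 4 B E$ ($A{\left(E,B \right)} = 2 E 2 B = 4 B E$)
$m{\left(S \right)} = -2 + 2 S \left(12 + S\right)$ ($m{\left(S \right)} = -2 + \left(S + 4 \cdot 3 \cdot 1\right) \left(S + S\right) = -2 + \left(S + 12\right) 2 S = -2 + \left(12 + S\right) 2 S = -2 + 2 S \left(12 + S\right)$)
$\left(m{\left(9 \right)} + 83\right) 85 = \left(\left(-2 + 2 \cdot 9^{2} + 24 \cdot 9\right) + 83\right) 85 = \left(\left(-2 + 2 \cdot 81 + 216\right) + 83\right) 85 = \left(\left(-2 + 162 + 216\right) + 83\right) 85 = \left(376 + 83\right) 85 = 459 \cdot 85 = 39015$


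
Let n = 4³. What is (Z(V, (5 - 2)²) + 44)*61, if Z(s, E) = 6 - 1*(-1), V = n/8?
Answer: 3111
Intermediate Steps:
n = 64
V = 8 (V = 64/8 = 64*(⅛) = 8)
Z(s, E) = 7 (Z(s, E) = 6 + 1 = 7)
(Z(V, (5 - 2)²) + 44)*61 = (7 + 44)*61 = 51*61 = 3111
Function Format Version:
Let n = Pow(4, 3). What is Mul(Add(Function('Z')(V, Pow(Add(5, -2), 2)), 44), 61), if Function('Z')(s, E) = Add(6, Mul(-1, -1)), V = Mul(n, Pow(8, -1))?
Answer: 3111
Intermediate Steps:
n = 64
V = 8 (V = Mul(64, Pow(8, -1)) = Mul(64, Rational(1, 8)) = 8)
Function('Z')(s, E) = 7 (Function('Z')(s, E) = Add(6, 1) = 7)
Mul(Add(Function('Z')(V, Pow(Add(5, -2), 2)), 44), 61) = Mul(Add(7, 44), 61) = Mul(51, 61) = 3111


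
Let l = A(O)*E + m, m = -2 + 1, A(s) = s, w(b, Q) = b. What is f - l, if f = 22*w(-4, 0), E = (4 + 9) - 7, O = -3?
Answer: -69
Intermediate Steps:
m = -1
E = 6 (E = 13 - 7 = 6)
f = -88 (f = 22*(-4) = -88)
l = -19 (l = -3*6 - 1 = -18 - 1 = -19)
f - l = -88 - 1*(-19) = -88 + 19 = -69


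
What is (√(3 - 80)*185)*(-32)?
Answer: -5920*I*√77 ≈ -51948.0*I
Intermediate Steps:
(√(3 - 80)*185)*(-32) = (√(-77)*185)*(-32) = ((I*√77)*185)*(-32) = (185*I*√77)*(-32) = -5920*I*√77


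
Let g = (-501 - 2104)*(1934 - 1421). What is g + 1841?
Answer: -1334524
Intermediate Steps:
g = -1336365 (g = -2605*513 = -1336365)
g + 1841 = -1336365 + 1841 = -1334524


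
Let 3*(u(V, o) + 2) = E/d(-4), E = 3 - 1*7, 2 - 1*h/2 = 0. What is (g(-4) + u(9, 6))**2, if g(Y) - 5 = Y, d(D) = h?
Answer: 16/9 ≈ 1.7778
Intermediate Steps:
h = 4 (h = 4 - 2*0 = 4 + 0 = 4)
d(D) = 4
E = -4 (E = 3 - 7 = -4)
g(Y) = 5 + Y
u(V, o) = -7/3 (u(V, o) = -2 + (-4/4)/3 = -2 + (-4*1/4)/3 = -2 + (1/3)*(-1) = -2 - 1/3 = -7/3)
(g(-4) + u(9, 6))**2 = ((5 - 4) - 7/3)**2 = (1 - 7/3)**2 = (-4/3)**2 = 16/9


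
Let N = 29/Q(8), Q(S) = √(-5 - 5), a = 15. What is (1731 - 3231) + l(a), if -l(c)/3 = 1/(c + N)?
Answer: -4636950/3091 - 87*I*√10/3091 ≈ -1500.1 - 0.089006*I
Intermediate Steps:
Q(S) = I*√10 (Q(S) = √(-10) = I*√10)
N = -29*I*√10/10 (N = 29/((I*√10)) = 29*(-I*√10/10) = -29*I*√10/10 ≈ -9.1706*I)
l(c) = -3/(c - 29*I*√10/10)
(1731 - 3231) + l(a) = (1731 - 3231) - 30/(10*15 - 29*I*√10) = -1500 - 30/(150 - 29*I*√10)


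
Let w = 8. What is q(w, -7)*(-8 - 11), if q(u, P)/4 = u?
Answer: -608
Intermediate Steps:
q(u, P) = 4*u
q(w, -7)*(-8 - 11) = (4*8)*(-8 - 11) = 32*(-19) = -608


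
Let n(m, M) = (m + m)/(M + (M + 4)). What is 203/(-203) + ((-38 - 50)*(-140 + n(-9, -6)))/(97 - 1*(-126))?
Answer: 11899/223 ≈ 53.359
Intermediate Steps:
n(m, M) = 2*m/(4 + 2*M) (n(m, M) = (2*m)/(M + (4 + M)) = (2*m)/(4 + 2*M) = 2*m/(4 + 2*M))
203/(-203) + ((-38 - 50)*(-140 + n(-9, -6)))/(97 - 1*(-126)) = 203/(-203) + ((-38 - 50)*(-140 - 9/(2 - 6)))/(97 - 1*(-126)) = 203*(-1/203) + (-88*(-140 - 9/(-4)))/(97 + 126) = -1 - 88*(-140 - 9*(-¼))/223 = -1 - 88*(-140 + 9/4)*(1/223) = -1 - 88*(-551/4)*(1/223) = -1 + 12122*(1/223) = -1 + 12122/223 = 11899/223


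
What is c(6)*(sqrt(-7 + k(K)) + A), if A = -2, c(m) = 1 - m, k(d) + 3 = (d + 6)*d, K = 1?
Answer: 10 - 5*I*sqrt(3) ≈ 10.0 - 8.6602*I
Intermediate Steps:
k(d) = -3 + d*(6 + d) (k(d) = -3 + (d + 6)*d = -3 + (6 + d)*d = -3 + d*(6 + d))
c(6)*(sqrt(-7 + k(K)) + A) = (1 - 1*6)*(sqrt(-7 + (-3 + 1**2 + 6*1)) - 2) = (1 - 6)*(sqrt(-7 + (-3 + 1 + 6)) - 2) = -5*(sqrt(-7 + 4) - 2) = -5*(sqrt(-3) - 2) = -5*(I*sqrt(3) - 2) = -5*(-2 + I*sqrt(3)) = 10 - 5*I*sqrt(3)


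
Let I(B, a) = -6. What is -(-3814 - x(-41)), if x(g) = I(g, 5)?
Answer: 3808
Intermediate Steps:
x(g) = -6
-(-3814 - x(-41)) = -(-3814 - 1*(-6)) = -(-3814 + 6) = -1*(-3808) = 3808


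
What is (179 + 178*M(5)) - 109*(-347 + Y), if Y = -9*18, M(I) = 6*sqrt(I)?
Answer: 55660 + 1068*sqrt(5) ≈ 58048.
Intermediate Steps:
Y = -162
(179 + 178*M(5)) - 109*(-347 + Y) = (179 + 178*(6*sqrt(5))) - 109*(-347 - 162) = (179 + 1068*sqrt(5)) - 109*(-509) = (179 + 1068*sqrt(5)) - 1*(-55481) = (179 + 1068*sqrt(5)) + 55481 = 55660 + 1068*sqrt(5)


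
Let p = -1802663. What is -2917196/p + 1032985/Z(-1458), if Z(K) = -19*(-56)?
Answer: 98169880821/100949128 ≈ 972.47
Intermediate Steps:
Z(K) = 1064
-2917196/p + 1032985/Z(-1458) = -2917196/(-1802663) + 1032985/1064 = -2917196*(-1/1802663) + 1032985*(1/1064) = 2917196/1802663 + 1032985/1064 = 98169880821/100949128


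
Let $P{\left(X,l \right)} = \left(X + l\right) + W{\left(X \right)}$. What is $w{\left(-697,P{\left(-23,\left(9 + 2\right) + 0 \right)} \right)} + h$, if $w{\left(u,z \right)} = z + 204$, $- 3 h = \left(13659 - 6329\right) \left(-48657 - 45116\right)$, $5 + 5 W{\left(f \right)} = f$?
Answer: $\frac{3436783246}{15} \approx 2.2912 \cdot 10^{8}$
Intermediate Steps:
$W{\left(f \right)} = -1 + \frac{f}{5}$
$h = \frac{687356090}{3}$ ($h = - \frac{\left(13659 - 6329\right) \left(-48657 - 45116\right)}{3} = - \frac{7330 \left(-93773\right)}{3} = \left(- \frac{1}{3}\right) \left(-687356090\right) = \frac{687356090}{3} \approx 2.2912 \cdot 10^{8}$)
$P{\left(X,l \right)} = -1 + l + \frac{6 X}{5}$ ($P{\left(X,l \right)} = \left(X + l\right) + \left(-1 + \frac{X}{5}\right) = -1 + l + \frac{6 X}{5}$)
$w{\left(u,z \right)} = 204 + z$
$w{\left(-697,P{\left(-23,\left(9 + 2\right) + 0 \right)} \right)} + h = \left(204 + \left(-1 + \left(\left(9 + 2\right) + 0\right) + \frac{6}{5} \left(-23\right)\right)\right) + \frac{687356090}{3} = \left(204 - \frac{88}{5}\right) + \frac{687356090}{3} = \frac{932}{5} + \frac{687356090}{3} = \frac{3436783246}{15}$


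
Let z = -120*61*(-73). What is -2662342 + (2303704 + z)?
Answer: 175722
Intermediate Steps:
z = 534360 (z = -7320*(-73) = 534360)
-2662342 + (2303704 + z) = -2662342 + (2303704 + 534360) = -2662342 + 2838064 = 175722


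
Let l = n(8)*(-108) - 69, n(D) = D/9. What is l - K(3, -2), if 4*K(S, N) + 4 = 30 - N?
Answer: -172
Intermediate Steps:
n(D) = D/9 (n(D) = D*(⅑) = D/9)
K(S, N) = 13/2 - N/4 (K(S, N) = -1 + (30 - N)/4 = -1 + (15/2 - N/4) = 13/2 - N/4)
l = -165 (l = ((⅑)*8)*(-108) - 69 = (8/9)*(-108) - 69 = -96 - 69 = -165)
l - K(3, -2) = -165 - (13/2 - ¼*(-2)) = -165 - (13/2 + ½) = -165 - 1*7 = -165 - 7 = -172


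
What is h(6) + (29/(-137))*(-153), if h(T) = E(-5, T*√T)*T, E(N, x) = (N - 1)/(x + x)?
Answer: 4437/137 - √6/2 ≈ 31.162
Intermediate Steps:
E(N, x) = (-1 + N)/(2*x) (E(N, x) = (-1 + N)/((2*x)) = (-1 + N)*(1/(2*x)) = (-1 + N)/(2*x))
h(T) = -3/√T (h(T) = ((-1 - 5)/(2*((T*√T))))*T = ((½)*(-6)/T^(3/2))*T = (-3/T^(3/2))*T = -3/√T)
h(6) + (29/(-137))*(-153) = -√6/2 + (29/(-137))*(-153) = -√6/2 + (29*(-1/137))*(-153) = -√6/2 - 29/137*(-153) = -√6/2 + 4437/137 = 4437/137 - √6/2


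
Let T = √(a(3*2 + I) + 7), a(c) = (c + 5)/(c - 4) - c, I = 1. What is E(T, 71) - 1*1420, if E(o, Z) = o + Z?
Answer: -1347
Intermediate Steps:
a(c) = -c + (5 + c)/(-4 + c) (a(c) = (5 + c)/(-4 + c) - c = -c + (5 + c)/(-4 + c))
T = 2 (T = √((5 - (3*2 + 1)² + 5*(3*2 + 1))/(-4 + (3*2 + 1)) + 7) = √((5 - (6 + 1)² + 5*(6 + 1))/(-4 + (6 + 1)) + 7) = √((5 - 1*7² + 5*7)/(-4 + 7) + 7) = √((5 - 1*49 + 35)/3 + 7) = √((5 - 49 + 35)/3 + 7) = √((⅓)*(-9) + 7) = √(-3 + 7) = √4 = 2)
E(o, Z) = Z + o
E(T, 71) - 1*1420 = (71 + 2) - 1*1420 = 73 - 1420 = -1347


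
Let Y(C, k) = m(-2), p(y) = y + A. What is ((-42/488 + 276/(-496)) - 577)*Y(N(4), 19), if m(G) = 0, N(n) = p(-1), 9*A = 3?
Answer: 0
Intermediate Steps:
A = ⅓ (A = (⅑)*3 = ⅓ ≈ 0.33333)
p(y) = ⅓ + y (p(y) = y + ⅓ = ⅓ + y)
N(n) = -⅔ (N(n) = ⅓ - 1 = -⅔)
Y(C, k) = 0
((-42/488 + 276/(-496)) - 577)*Y(N(4), 19) = ((-42/488 + 276/(-496)) - 577)*0 = ((-42*1/488 + 276*(-1/496)) - 577)*0 = ((-21/244 - 69/124) - 577)*0 = (-1215/1891 - 577)*0 = -1092322/1891*0 = 0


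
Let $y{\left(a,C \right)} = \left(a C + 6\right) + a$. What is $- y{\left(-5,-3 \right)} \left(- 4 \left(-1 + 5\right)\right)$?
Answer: $256$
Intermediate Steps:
$y{\left(a,C \right)} = 6 + a + C a$ ($y{\left(a,C \right)} = \left(C a + 6\right) + a = \left(6 + C a\right) + a = 6 + a + C a$)
$- y{\left(-5,-3 \right)} \left(- 4 \left(-1 + 5\right)\right) = - (6 - 5 - -15) \left(- 4 \left(-1 + 5\right)\right) = - (6 - 5 + 15) \left(\left(-4\right) 4\right) = \left(-1\right) 16 \left(-16\right) = \left(-16\right) \left(-16\right) = 256$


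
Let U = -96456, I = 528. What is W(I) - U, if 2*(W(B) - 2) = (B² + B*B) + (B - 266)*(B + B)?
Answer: 513578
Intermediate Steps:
W(B) = 2 + B² + B*(-266 + B) (W(B) = 2 + ((B² + B*B) + (B - 266)*(B + B))/2 = 2 + ((B² + B²) + (-266 + B)*(2*B))/2 = 2 + (2*B² + 2*B*(-266 + B))/2 = 2 + (B² + B*(-266 + B)) = 2 + B² + B*(-266 + B))
W(I) - U = (2 - 266*528 + 2*528²) - 1*(-96456) = (2 - 140448 + 2*278784) + 96456 = (2 - 140448 + 557568) + 96456 = 417122 + 96456 = 513578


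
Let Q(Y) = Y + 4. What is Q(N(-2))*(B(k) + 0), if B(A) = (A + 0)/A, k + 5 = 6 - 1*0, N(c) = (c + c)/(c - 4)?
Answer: 14/3 ≈ 4.6667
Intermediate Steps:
N(c) = 2*c/(-4 + c) (N(c) = (2*c)/(-4 + c) = 2*c/(-4 + c))
k = 1 (k = -5 + (6 - 1*0) = -5 + (6 + 0) = -5 + 6 = 1)
Q(Y) = 4 + Y
B(A) = 1 (B(A) = A/A = 1)
Q(N(-2))*(B(k) + 0) = (4 + 2*(-2)/(-4 - 2))*(1 + 0) = (4 + 2*(-2)/(-6))*1 = (4 + 2*(-2)*(-⅙))*1 = (4 + ⅔)*1 = (14/3)*1 = 14/3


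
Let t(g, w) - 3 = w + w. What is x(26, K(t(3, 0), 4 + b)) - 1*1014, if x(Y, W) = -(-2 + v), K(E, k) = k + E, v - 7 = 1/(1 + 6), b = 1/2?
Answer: -7134/7 ≈ -1019.1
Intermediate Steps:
b = ½ ≈ 0.50000
t(g, w) = 3 + 2*w (t(g, w) = 3 + (w + w) = 3 + 2*w)
v = 50/7 (v = 7 + 1/(1 + 6) = 7 + 1/7 = 7 + ⅐ = 50/7 ≈ 7.1429)
K(E, k) = E + k
x(Y, W) = -36/7 (x(Y, W) = -(-2 + 50/7) = -1*36/7 = -36/7)
x(26, K(t(3, 0), 4 + b)) - 1*1014 = -36/7 - 1*1014 = -36/7 - 1014 = -7134/7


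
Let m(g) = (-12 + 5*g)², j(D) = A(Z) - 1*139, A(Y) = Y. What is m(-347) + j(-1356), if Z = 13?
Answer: 3051883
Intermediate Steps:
j(D) = -126 (j(D) = 13 - 1*139 = 13 - 139 = -126)
m(-347) + j(-1356) = (-12 + 5*(-347))² - 126 = (-12 - 1735)² - 126 = (-1747)² - 126 = 3052009 - 126 = 3051883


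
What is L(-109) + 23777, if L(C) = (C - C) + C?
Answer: 23668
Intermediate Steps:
L(C) = C (L(C) = 0 + C = C)
L(-109) + 23777 = -109 + 23777 = 23668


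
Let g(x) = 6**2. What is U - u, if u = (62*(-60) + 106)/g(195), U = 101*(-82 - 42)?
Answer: -223625/18 ≈ -12424.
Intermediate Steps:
U = -12524 (U = 101*(-124) = -12524)
g(x) = 36
u = -1807/18 (u = (62*(-60) + 106)/36 = (-3720 + 106)*(1/36) = -3614*1/36 = -1807/18 ≈ -100.39)
U - u = -12524 - 1*(-1807/18) = -12524 + 1807/18 = -223625/18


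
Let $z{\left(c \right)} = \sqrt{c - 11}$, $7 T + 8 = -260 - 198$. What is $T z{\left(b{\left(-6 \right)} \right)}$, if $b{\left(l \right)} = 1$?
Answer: $- \frac{466 i \sqrt{10}}{7} \approx - 210.52 i$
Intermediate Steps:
$T = - \frac{466}{7}$ ($T = - \frac{8}{7} + \frac{-260 - 198}{7} = - \frac{8}{7} + \frac{1}{7} \left(-458\right) = - \frac{8}{7} - \frac{458}{7} = - \frac{466}{7} \approx -66.571$)
$z{\left(c \right)} = \sqrt{-11 + c}$
$T z{\left(b{\left(-6 \right)} \right)} = - \frac{466 \sqrt{-11 + 1}}{7} = - \frac{466 \sqrt{-10}}{7} = - \frac{466 i \sqrt{10}}{7}$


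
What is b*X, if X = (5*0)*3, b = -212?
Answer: 0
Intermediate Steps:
X = 0 (X = 0*3 = 0)
b*X = -212*0 = 0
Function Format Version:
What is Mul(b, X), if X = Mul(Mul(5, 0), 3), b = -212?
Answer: 0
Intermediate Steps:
X = 0 (X = Mul(0, 3) = 0)
Mul(b, X) = Mul(-212, 0) = 0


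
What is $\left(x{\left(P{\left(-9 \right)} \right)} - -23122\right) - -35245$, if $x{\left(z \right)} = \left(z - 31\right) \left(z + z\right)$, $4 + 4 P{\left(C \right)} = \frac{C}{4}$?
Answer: $\frac{7484001}{128} \approx 58469.0$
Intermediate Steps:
$P{\left(C \right)} = -1 + \frac{C}{16}$ ($P{\left(C \right)} = -1 + \frac{C \frac{1}{4}}{4} = -1 + \frac{\frac{1}{4} C}{4} = -1 + \frac{C}{16}$)
$x{\left(z \right)} = 2 z \left(-31 + z\right)$ ($x{\left(z \right)} = \left(-31 + z\right) 2 z = 2 z \left(-31 + z\right)$)
$\left(x{\left(P{\left(-9 \right)} \right)} - -23122\right) - -35245 = \left(2 \left(-1 + \frac{1}{16} \left(-9\right)\right) \left(-31 + \left(-1 + \frac{1}{16} \left(-9\right)\right)\right) - -23122\right) - -35245 = \left(2 \left(-1 - \frac{9}{16}\right) \left(-31 - \frac{25}{16}\right) + 23122\right) + 35245 = \left(2 \left(- \frac{25}{16}\right) \left(-31 - \frac{25}{16}\right) + 23122\right) + 35245 = \left(2 \left(- \frac{25}{16}\right) \left(- \frac{521}{16}\right) + 23122\right) + 35245 = \left(\frac{13025}{128} + 23122\right) + 35245 = \frac{2972641}{128} + 35245 = \frac{7484001}{128}$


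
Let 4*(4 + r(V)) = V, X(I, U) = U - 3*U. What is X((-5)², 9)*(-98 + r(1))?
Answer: 3663/2 ≈ 1831.5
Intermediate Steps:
X(I, U) = -2*U
r(V) = -4 + V/4
X((-5)², 9)*(-98 + r(1)) = (-2*9)*(-98 + (-4 + (¼)*1)) = -18*(-98 + (-4 + ¼)) = -18*(-98 - 15/4) = -18*(-407/4) = 3663/2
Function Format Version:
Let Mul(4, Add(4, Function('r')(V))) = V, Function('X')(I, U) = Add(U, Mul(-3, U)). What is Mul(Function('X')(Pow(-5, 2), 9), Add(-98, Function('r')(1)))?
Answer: Rational(3663, 2) ≈ 1831.5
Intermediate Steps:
Function('X')(I, U) = Mul(-2, U)
Function('r')(V) = Add(-4, Mul(Rational(1, 4), V))
Mul(Function('X')(Pow(-5, 2), 9), Add(-98, Function('r')(1))) = Mul(Mul(-2, 9), Add(-98, Add(-4, Mul(Rational(1, 4), 1)))) = Mul(-18, Add(-98, Add(-4, Rational(1, 4)))) = Mul(-18, Add(-98, Rational(-15, 4))) = Mul(-18, Rational(-407, 4)) = Rational(3663, 2)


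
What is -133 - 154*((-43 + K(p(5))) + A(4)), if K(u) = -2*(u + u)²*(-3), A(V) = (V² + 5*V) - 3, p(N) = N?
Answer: -90993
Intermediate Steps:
A(V) = -3 + V² + 5*V
K(u) = 24*u² (K(u) = -2*4*u²*(-3) = -8*u²*(-3) = 24*u²)
-133 - 154*((-43 + K(p(5))) + A(4)) = -133 - 154*((-43 + 24*5²) + (-3 + 4² + 5*4)) = -133 - 154*((-43 + 24*25) + (-3 + 16 + 20)) = -133 - 154*((-43 + 600) + 33) = -133 - 154*(557 + 33) = -133 - 154*590 = -133 - 90860 = -90993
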